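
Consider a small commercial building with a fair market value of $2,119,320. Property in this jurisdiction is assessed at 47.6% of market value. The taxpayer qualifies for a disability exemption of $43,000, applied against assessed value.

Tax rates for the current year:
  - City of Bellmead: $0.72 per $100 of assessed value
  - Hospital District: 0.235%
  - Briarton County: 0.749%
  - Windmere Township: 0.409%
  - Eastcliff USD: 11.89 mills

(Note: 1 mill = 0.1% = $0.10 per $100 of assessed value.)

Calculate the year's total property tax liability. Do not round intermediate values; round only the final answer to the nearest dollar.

$31,891

Assessed value = $2,119,320 × 0.476 = $1,008,796.32
Taxable value = $1,008,796.32 − $43,000 = $965,796.32
City of Bellmead: $965,796.32 × 0.0072 = $6,953.733504
Hospital District: $965,796.32 × 0.00235 = $2,269.621352
Briarton County: $965,796.32 × 0.00749 = $7,233.8144368
Windmere Township: $965,796.32 × 0.00409 = $3,950.1069488
Eastcliff USD: $965,796.32 × 0.01189 = $11,483.3182448
Total = $31,890.5944864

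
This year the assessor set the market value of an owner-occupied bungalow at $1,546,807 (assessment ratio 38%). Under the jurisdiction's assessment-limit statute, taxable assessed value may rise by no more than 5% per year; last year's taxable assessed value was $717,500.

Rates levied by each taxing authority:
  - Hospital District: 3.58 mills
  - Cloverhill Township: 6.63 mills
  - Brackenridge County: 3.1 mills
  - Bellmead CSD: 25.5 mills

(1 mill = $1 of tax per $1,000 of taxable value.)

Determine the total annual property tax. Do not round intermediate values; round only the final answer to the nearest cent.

$22,812.00

Uncapped assessed value = $1,546,807 × 0.38 = $587,786.66
Cap limit = $717,500 × 1.05 = $753,375
Taxable assessed value = min($587,786.66, $753,375) = $587,786.66 (cap does not bind)
Hospital District: $587,786.66 × 0.00358 = $2,104.2762428
Cloverhill Township: $587,786.66 × 0.00663 = $3,897.0255558
Brackenridge County: $587,786.66 × 0.0031 = $1,822.138646
Bellmead CSD: $587,786.66 × 0.0255 = $14,988.55983
Total = $22,812.0002746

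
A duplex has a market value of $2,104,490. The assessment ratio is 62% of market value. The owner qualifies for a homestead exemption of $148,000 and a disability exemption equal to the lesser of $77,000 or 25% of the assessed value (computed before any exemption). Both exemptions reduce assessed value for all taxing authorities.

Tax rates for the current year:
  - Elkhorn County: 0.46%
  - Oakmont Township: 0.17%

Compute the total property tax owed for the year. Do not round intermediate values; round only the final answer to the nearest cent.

Assessed value = $2,104,490 × 0.62 = $1,304,783.8
Disability exemption = min($77,000, 25% × $1,304,783.8) = min($77,000, $326,195.95) = $77,000 (dollar cap binds)
Taxable value = $1,304,783.8 − $148,000 − $77,000 = $1,079,783.8
Elkhorn County: $1,079,783.8 × 0.0046 = $4,967.00548
Oakmont Township: $1,079,783.8 × 0.0017 = $1,835.63246
Total = $6,802.63794

$6,802.64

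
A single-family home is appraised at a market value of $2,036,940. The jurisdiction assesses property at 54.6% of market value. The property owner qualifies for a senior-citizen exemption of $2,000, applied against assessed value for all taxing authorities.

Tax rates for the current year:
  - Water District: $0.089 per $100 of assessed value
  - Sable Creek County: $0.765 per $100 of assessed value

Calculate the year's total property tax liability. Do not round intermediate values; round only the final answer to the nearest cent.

Assessed value = $2,036,940 × 0.546 = $1,112,169.24
Taxable value = $1,112,169.24 − $2,000 = $1,110,169.24
Water District: $1,110,169.24 × 0.00089 = $988.0506236
Sable Creek County: $1,110,169.24 × 0.00765 = $8,492.794686
Total = $988.0506236 + $8,492.794686 = $9,480.8453096

$9,480.85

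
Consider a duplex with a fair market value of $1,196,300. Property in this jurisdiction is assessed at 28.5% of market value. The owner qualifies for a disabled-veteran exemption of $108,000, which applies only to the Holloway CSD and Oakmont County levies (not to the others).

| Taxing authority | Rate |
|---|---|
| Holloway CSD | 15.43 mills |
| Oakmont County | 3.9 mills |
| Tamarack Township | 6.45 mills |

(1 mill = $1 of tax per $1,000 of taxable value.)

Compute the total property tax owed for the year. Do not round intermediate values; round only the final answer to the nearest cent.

Assessed value = $1,196,300 × 0.285 = $340,945.5
Holloway CSD: ($340,945.5 − $108,000) × 0.01543 = $232,945.5 × 0.01543 = $3,594.349065
Oakmont County: ($340,945.5 − $108,000) × 0.0039 = $232,945.5 × 0.0039 = $908.48745
Tamarack Township: $340,945.5 × 0.00645 = $2,199.098475
Total = $6,701.93499

$6,701.93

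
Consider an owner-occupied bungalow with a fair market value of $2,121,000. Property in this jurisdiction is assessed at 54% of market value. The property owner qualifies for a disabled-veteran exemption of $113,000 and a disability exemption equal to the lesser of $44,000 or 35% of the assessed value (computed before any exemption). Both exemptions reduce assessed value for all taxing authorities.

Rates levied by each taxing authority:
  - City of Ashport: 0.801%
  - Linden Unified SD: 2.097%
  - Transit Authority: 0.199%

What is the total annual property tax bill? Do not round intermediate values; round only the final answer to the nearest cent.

Assessed value = $2,121,000 × 0.54 = $1,145,340
Disability exemption = min($44,000, 35% × $1,145,340) = min($44,000, $400,869) = $44,000 (dollar cap binds)
Taxable value = $1,145,340 − $113,000 − $44,000 = $988,340
City of Ashport: $988,340 × 0.00801 = $7,916.6034
Linden Unified SD: $988,340 × 0.02097 = $20,725.4898
Transit Authority: $988,340 × 0.00199 = $1,966.7966
Total = $30,608.8898

$30,608.89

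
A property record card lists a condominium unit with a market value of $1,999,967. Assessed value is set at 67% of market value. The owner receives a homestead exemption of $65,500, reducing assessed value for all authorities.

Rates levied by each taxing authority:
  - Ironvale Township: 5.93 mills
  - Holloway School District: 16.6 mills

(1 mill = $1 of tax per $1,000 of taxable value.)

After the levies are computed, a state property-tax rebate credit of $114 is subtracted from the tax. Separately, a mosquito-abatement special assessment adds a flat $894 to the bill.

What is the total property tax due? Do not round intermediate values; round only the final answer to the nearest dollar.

Assessed value = $1,999,967 × 0.67 = $1,339,977.89
Taxable value = $1,339,977.89 − $65,500 = $1,274,477.89
Ironvale Township: $1,274,477.89 × 0.00593 = $7,557.6538877
Holloway School District: $1,274,477.89 × 0.0166 = $21,156.332974
Levies subtotal = $28,713.9868617
After credit = $28,713.9868617 − $114 = $28,599.9868617
Total = $28,599.9868617 + $894 = $29,493.9868617

$29,494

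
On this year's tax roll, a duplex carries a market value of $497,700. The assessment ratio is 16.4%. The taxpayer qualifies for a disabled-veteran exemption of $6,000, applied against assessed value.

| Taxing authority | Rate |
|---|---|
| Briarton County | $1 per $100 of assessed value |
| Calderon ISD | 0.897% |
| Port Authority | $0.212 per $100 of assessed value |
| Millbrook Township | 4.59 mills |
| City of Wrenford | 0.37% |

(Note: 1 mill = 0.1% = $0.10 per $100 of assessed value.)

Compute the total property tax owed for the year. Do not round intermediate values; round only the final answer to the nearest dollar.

$2,222

Assessed value = $497,700 × 0.164 = $81,622.8
Taxable value = $81,622.8 − $6,000 = $75,622.8
Briarton County: $75,622.8 × 0.01 = $756.228
Calderon ISD: $75,622.8 × 0.00897 = $678.336516
Port Authority: $75,622.8 × 0.00212 = $160.320336
Millbrook Township: $75,622.8 × 0.00459 = $347.108652
City of Wrenford: $75,622.8 × 0.0037 = $279.80436
Total = $2,221.797864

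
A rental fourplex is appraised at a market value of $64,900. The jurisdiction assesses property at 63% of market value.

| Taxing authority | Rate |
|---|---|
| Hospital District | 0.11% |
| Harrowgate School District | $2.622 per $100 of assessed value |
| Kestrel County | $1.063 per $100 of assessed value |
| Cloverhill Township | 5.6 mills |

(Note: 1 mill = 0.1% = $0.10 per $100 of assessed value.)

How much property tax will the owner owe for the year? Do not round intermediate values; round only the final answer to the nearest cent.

$1,780.63

Assessed value = $64,900 × 0.63 = $40,887
Hospital District: $40,887 × 0.0011 = $44.9757
Harrowgate School District: $40,887 × 0.02622 = $1,072.05714
Kestrel County: $40,887 × 0.01063 = $434.62881
Cloverhill Township: $40,887 × 0.0056 = $228.9672
Total = $1,780.62885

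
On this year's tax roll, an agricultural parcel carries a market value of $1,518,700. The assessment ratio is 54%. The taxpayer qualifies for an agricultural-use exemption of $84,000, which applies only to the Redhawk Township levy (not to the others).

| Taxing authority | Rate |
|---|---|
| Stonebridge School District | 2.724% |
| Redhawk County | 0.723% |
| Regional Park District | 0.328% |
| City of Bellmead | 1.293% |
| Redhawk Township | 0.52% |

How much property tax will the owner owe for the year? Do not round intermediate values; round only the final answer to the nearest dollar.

$45,390

Assessed value = $1,518,700 × 0.54 = $820,098
Stonebridge School District: $820,098 × 0.02724 = $22,339.46952
Redhawk County: $820,098 × 0.00723 = $5,929.30854
Regional Park District: $820,098 × 0.00328 = $2,689.92144
City of Bellmead: $820,098 × 0.01293 = $10,603.86714
Redhawk Township: ($820,098 − $84,000) × 0.0052 = $736,098 × 0.0052 = $3,827.7096
Total = $45,390.27624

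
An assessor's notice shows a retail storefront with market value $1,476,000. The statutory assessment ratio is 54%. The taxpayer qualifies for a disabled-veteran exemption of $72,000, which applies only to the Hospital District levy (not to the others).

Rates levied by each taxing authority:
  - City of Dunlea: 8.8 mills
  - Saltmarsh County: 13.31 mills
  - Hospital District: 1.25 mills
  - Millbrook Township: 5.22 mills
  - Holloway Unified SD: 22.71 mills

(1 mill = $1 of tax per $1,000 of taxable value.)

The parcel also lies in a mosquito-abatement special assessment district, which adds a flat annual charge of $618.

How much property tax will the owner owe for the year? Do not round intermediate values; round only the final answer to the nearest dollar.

$41,408

Assessed value = $1,476,000 × 0.54 = $797,040
City of Dunlea: $797,040 × 0.0088 = $7,013.952
Saltmarsh County: $797,040 × 0.01331 = $10,608.6024
Hospital District: ($797,040 − $72,000) × 0.00125 = $725,040 × 0.00125 = $906.3
Millbrook Township: $797,040 × 0.00522 = $4,160.5488
Holloway Unified SD: $797,040 × 0.02271 = $18,100.7784
Levies subtotal = $40,790.1816
Total = $40,790.1816 + $618 = $41,408.1816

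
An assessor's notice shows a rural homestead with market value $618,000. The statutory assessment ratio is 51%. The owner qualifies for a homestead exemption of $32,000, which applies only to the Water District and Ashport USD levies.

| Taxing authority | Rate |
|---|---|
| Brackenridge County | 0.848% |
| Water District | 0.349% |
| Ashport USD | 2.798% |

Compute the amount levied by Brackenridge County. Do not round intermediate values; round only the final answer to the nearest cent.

Assessed value = $618,000 × 0.51 = $315,180
Brackenridge County taxable value = $315,180 (exemption does not apply)
Brackenridge County levy = $315,180 × 0.00848 = $2,672.7264

$2,672.73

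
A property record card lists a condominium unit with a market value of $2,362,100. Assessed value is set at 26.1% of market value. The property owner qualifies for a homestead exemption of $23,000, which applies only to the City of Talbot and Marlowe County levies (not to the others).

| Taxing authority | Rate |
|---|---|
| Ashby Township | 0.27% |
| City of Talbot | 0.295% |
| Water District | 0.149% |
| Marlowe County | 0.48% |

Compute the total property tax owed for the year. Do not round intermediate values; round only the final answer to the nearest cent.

Assessed value = $2,362,100 × 0.261 = $616,508.1
Ashby Township: $616,508.1 × 0.0027 = $1,664.57187
City of Talbot: ($616,508.1 − $23,000) × 0.00295 = $593,508.1 × 0.00295 = $1,750.848895
Water District: $616,508.1 × 0.00149 = $918.597069
Marlowe County: ($616,508.1 − $23,000) × 0.0048 = $593,508.1 × 0.0048 = $2,848.83888
Total = $7,182.856714

$7,182.86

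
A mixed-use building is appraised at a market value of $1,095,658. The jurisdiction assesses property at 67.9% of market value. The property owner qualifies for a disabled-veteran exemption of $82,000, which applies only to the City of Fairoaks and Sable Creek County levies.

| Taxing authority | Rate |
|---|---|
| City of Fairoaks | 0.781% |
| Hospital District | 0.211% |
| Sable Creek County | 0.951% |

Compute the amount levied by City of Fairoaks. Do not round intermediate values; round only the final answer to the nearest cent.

Assessed value = $1,095,658 × 0.679 = $743,951.782
City of Fairoaks taxable value = $743,951.782 − $82,000 = $661,951.782
City of Fairoaks levy = $661,951.782 × 0.00781 = $5,169.84341742

$5,169.84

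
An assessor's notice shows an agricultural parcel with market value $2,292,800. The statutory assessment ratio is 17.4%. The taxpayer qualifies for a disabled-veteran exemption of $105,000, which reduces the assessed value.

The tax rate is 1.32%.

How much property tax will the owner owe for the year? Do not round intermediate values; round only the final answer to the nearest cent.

Assessed value = $2,292,800 × 0.174 = $398,947.2
Taxable value = $398,947.2 − $105,000 = $293,947.2
Tax = $293,947.2 × 0.0132 = $3,880.10304

$3,880.10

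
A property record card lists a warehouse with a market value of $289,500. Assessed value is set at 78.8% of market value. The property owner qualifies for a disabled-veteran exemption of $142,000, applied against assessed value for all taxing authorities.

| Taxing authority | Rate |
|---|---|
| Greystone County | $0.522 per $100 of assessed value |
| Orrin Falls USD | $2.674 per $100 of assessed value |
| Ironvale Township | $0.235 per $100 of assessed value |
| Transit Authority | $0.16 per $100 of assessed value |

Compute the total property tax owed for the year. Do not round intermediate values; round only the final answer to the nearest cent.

$3,092.78

Assessed value = $289,500 × 0.788 = $228,126
Taxable value = $228,126 − $142,000 = $86,126
Greystone County: $86,126 × 0.00522 = $449.57772
Orrin Falls USD: $86,126 × 0.02674 = $2,303.00924
Ironvale Township: $86,126 × 0.00235 = $202.3961
Transit Authority: $86,126 × 0.0016 = $137.8016
Total = $449.57772 + $2,303.00924 + $202.3961 + $137.8016 = $3,092.78466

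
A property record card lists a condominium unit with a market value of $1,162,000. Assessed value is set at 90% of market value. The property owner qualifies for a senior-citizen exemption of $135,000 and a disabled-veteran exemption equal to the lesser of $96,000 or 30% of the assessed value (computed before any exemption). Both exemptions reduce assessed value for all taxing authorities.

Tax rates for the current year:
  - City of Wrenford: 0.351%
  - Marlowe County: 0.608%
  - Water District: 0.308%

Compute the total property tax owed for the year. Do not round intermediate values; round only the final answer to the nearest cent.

Assessed value = $1,162,000 × 0.9 = $1,045,800
Disabled-veteran exemption = min($96,000, 30% × $1,045,800) = min($96,000, $313,740) = $96,000 (dollar cap binds)
Taxable value = $1,045,800 − $135,000 − $96,000 = $814,800
City of Wrenford: $814,800 × 0.00351 = $2,859.948
Marlowe County: $814,800 × 0.00608 = $4,953.984
Water District: $814,800 × 0.00308 = $2,509.584
Total = $10,323.516

$10,323.52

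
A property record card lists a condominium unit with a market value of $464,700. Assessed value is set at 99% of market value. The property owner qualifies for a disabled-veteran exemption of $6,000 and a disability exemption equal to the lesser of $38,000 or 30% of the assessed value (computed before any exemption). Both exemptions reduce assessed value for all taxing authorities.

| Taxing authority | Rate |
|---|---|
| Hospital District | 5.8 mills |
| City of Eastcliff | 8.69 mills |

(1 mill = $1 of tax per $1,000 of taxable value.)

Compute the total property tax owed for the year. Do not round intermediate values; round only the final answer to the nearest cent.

Assessed value = $464,700 × 0.99 = $460,053
Disability exemption = min($38,000, 30% × $460,053) = min($38,000, $138,015.9) = $38,000 (dollar cap binds)
Taxable value = $460,053 − $6,000 − $38,000 = $416,053
Hospital District: $416,053 × 0.0058 = $2,413.1074
City of Eastcliff: $416,053 × 0.00869 = $3,615.50057
Total = $6,028.60797

$6,028.61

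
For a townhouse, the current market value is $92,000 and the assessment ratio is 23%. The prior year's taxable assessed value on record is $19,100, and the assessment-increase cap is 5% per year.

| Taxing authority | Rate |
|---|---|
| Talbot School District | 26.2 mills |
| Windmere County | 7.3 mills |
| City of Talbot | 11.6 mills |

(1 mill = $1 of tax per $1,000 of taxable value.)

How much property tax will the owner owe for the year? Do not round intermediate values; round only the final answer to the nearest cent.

$904.48

Uncapped assessed value = $92,000 × 0.23 = $21,160
Cap limit = $19,100 × 1.05 = $20,055
Taxable assessed value = min($21,160, $20,055) = $20,055 (cap binds)
Talbot School District: $20,055 × 0.0262 = $525.441
Windmere County: $20,055 × 0.0073 = $146.4015
City of Talbot: $20,055 × 0.0116 = $232.638
Total = $904.4805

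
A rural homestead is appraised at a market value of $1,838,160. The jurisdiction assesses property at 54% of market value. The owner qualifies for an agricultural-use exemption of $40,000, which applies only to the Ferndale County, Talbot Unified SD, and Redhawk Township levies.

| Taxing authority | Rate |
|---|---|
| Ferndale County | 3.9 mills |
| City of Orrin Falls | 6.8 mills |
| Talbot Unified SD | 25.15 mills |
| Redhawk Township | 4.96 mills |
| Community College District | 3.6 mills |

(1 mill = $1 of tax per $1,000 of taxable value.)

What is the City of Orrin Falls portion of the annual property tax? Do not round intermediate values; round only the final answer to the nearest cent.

$6,749.72

Assessed value = $1,838,160 × 0.54 = $992,606.4
City of Orrin Falls taxable value = $992,606.4 (exemption does not apply)
City of Orrin Falls levy = $992,606.4 × 0.0068 = $6,749.72352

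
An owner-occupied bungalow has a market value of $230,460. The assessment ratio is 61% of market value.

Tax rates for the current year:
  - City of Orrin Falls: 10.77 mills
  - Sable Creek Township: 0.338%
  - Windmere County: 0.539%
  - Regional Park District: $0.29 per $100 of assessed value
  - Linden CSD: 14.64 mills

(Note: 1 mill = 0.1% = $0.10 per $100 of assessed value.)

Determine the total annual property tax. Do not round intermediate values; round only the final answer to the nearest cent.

$5,212.73

Assessed value = $230,460 × 0.61 = $140,580.6
City of Orrin Falls: $140,580.6 × 0.01077 = $1,514.053062
Sable Creek Township: $140,580.6 × 0.00338 = $475.162428
Windmere County: $140,580.6 × 0.00539 = $757.729434
Regional Park District: $140,580.6 × 0.0029 = $407.68374
Linden CSD: $140,580.6 × 0.01464 = $2,058.099984
Total = $5,212.728648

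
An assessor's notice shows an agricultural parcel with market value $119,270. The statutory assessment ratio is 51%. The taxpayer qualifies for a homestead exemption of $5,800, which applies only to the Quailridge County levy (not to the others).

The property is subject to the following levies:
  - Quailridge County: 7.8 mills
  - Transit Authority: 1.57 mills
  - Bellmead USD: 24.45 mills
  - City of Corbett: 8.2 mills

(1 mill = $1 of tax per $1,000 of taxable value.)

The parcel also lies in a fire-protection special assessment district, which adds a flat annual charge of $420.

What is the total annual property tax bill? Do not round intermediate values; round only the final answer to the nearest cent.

$2,930.74

Assessed value = $119,270 × 0.51 = $60,827.7
Quailridge County: ($60,827.7 − $5,800) × 0.0078 = $55,027.7 × 0.0078 = $429.21606
Transit Authority: $60,827.7 × 0.00157 = $95.499489
Bellmead USD: $60,827.7 × 0.02445 = $1,487.237265
City of Corbett: $60,827.7 × 0.0082 = $498.78714
Levies subtotal = $2,510.739954
Total = $2,510.739954 + $420 = $2,930.739954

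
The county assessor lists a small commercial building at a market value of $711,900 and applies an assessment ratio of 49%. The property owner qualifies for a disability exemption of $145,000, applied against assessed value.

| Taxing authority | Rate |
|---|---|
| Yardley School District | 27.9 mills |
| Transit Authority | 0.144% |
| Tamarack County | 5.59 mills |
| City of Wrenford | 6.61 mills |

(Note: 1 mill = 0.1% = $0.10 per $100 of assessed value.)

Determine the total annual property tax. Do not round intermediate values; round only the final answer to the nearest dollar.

$8,467

Assessed value = $711,900 × 0.49 = $348,831
Taxable value = $348,831 − $145,000 = $203,831
Yardley School District: $203,831 × 0.0279 = $5,686.8849
Transit Authority: $203,831 × 0.00144 = $293.51664
Tamarack County: $203,831 × 0.00559 = $1,139.41529
City of Wrenford: $203,831 × 0.00661 = $1,347.32291
Total = $8,467.13974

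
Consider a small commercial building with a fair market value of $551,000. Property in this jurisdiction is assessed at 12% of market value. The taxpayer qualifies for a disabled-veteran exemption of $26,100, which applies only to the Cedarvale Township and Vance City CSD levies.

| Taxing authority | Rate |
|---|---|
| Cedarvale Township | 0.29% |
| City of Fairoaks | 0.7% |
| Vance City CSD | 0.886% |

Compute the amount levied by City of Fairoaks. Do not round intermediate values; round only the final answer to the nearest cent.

$462.84

Assessed value = $551,000 × 0.12 = $66,120
City of Fairoaks taxable value = $66,120 (exemption does not apply)
City of Fairoaks levy = $66,120 × 0.007 = $462.84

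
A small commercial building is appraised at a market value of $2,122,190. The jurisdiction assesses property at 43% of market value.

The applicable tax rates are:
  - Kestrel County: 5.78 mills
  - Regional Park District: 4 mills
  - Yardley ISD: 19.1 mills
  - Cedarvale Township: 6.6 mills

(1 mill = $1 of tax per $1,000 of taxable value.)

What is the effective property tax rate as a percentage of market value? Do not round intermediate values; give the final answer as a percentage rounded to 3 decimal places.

Assessed value = $2,122,190 × 0.43 = $912,541.7
Kestrel County: $912,541.7 × 0.00578 = $5,274.491026
Regional Park District: $912,541.7 × 0.004 = $3,650.1668
Yardley ISD: $912,541.7 × 0.0191 = $17,429.54647
Cedarvale Township: $912,541.7 × 0.0066 = $6,022.77522
Total tax = $32,376.979516
Effective rate = $32,376.979516 ÷ $2,122,190 = 1.526% of market value

1.526%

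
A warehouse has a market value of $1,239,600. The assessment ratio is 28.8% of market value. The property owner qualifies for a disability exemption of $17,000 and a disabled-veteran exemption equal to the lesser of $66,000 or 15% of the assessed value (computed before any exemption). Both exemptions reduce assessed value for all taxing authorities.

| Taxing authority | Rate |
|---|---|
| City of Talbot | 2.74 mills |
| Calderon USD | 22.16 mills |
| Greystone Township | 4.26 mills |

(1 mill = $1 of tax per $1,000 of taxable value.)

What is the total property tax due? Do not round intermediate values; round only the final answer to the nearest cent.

Assessed value = $1,239,600 × 0.288 = $357,004.8
Disabled-veteran exemption = min($66,000, 15% × $357,004.8) = min($66,000, $53,550.72) = $53,550.72 (percentage binds)
Taxable value = $357,004.8 − $17,000 − $53,550.72 = $286,454.08
City of Talbot: $286,454.08 × 0.00274 = $784.8841792
Calderon USD: $286,454.08 × 0.02216 = $6,347.8224128
Greystone Township: $286,454.08 × 0.00426 = $1,220.2943808
Total = $8,353.0009728

$8,353.00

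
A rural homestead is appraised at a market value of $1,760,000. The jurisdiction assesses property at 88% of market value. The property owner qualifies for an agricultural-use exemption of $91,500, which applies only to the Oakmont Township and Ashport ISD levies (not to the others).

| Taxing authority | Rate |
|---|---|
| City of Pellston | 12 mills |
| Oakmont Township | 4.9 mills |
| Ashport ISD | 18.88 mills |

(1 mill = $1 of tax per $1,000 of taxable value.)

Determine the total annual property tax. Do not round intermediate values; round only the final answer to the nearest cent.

Assessed value = $1,760,000 × 0.88 = $1,548,800
City of Pellston: $1,548,800 × 0.012 = $18,585.6
Oakmont Township: ($1,548,800 − $91,500) × 0.0049 = $1,457,300 × 0.0049 = $7,140.77
Ashport ISD: ($1,548,800 − $91,500) × 0.01888 = $1,457,300 × 0.01888 = $27,513.824
Total = $53,240.194

$53,240.19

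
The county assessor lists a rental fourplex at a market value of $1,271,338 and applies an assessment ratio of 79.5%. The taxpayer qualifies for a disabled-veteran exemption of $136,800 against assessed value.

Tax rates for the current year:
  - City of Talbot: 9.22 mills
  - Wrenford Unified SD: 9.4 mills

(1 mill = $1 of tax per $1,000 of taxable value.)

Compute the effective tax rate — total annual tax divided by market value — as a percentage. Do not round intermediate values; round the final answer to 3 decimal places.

Assessed value = $1,271,338 × 0.795 = $1,010,713.71
Taxable value = $1,010,713.71 − $136,800 = $873,913.71
City of Talbot: $873,913.71 × 0.00922 = $8,057.4844062
Wrenford Unified SD: $873,913.71 × 0.0094 = $8,214.788874
Total tax = $16,272.2732802
Effective rate = $16,272.2732802 ÷ $1,271,338 = 1.280% of market value

1.280%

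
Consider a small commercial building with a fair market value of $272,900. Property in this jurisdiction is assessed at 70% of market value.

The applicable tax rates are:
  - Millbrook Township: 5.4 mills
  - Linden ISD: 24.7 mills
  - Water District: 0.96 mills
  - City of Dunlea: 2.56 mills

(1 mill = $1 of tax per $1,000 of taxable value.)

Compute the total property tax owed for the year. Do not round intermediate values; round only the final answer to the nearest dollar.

$6,422

Assessed value = $272,900 × 0.7 = $191,030
Millbrook Township: $191,030 × 0.0054 = $1,031.562
Linden ISD: $191,030 × 0.0247 = $4,718.441
Water District: $191,030 × 0.00096 = $183.3888
City of Dunlea: $191,030 × 0.00256 = $489.0368
Total = $1,031.562 + $4,718.441 + $183.3888 + $489.0368 = $6,422.4286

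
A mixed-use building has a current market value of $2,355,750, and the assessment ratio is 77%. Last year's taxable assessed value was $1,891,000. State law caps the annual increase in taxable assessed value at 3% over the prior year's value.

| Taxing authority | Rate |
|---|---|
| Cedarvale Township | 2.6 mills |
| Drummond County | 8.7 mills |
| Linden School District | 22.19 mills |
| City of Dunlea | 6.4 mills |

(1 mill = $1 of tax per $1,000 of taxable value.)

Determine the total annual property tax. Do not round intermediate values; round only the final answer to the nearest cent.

Uncapped assessed value = $2,355,750 × 0.77 = $1,813,927.5
Cap limit = $1,891,000 × 1.03 = $1,947,730
Taxable assessed value = min($1,813,927.5, $1,947,730) = $1,813,927.5 (cap does not bind)
Cedarvale Township: $1,813,927.5 × 0.0026 = $4,716.2115
Drummond County: $1,813,927.5 × 0.0087 = $15,781.16925
Linden School District: $1,813,927.5 × 0.02219 = $40,251.051225
City of Dunlea: $1,813,927.5 × 0.0064 = $11,609.136
Total = $72,357.567975

$72,357.57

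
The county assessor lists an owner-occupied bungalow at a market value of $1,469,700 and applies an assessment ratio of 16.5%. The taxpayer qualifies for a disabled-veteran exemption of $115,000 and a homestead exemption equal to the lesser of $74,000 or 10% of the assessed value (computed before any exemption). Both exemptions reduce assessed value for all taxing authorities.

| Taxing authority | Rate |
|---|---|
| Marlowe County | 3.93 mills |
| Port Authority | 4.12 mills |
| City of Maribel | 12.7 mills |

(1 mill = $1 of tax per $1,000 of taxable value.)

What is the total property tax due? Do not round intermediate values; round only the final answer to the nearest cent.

Assessed value = $1,469,700 × 0.165 = $242,500.5
Homestead exemption = min($74,000, 10% × $242,500.5) = min($74,000, $24,250.05) = $24,250.05 (percentage binds)
Taxable value = $242,500.5 − $115,000 − $24,250.05 = $103,250.45
Marlowe County: $103,250.45 × 0.00393 = $405.7742685
Port Authority: $103,250.45 × 0.00412 = $425.391854
City of Maribel: $103,250.45 × 0.0127 = $1,311.280715
Total = $2,142.4468375

$2,142.45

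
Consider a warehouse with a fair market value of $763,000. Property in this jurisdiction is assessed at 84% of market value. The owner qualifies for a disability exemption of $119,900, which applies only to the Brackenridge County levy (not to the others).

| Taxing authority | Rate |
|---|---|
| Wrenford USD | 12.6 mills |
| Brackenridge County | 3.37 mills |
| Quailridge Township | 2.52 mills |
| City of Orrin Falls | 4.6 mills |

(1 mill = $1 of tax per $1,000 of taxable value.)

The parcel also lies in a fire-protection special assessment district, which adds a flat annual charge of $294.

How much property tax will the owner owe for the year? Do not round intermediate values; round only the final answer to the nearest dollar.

$14,689

Assessed value = $763,000 × 0.84 = $640,920
Wrenford USD: $640,920 × 0.0126 = $8,075.592
Brackenridge County: ($640,920 − $119,900) × 0.00337 = $521,020 × 0.00337 = $1,755.8374
Quailridge Township: $640,920 × 0.00252 = $1,615.1184
City of Orrin Falls: $640,920 × 0.0046 = $2,948.232
Levies subtotal = $14,394.7798
Total = $14,394.7798 + $294 = $14,688.7798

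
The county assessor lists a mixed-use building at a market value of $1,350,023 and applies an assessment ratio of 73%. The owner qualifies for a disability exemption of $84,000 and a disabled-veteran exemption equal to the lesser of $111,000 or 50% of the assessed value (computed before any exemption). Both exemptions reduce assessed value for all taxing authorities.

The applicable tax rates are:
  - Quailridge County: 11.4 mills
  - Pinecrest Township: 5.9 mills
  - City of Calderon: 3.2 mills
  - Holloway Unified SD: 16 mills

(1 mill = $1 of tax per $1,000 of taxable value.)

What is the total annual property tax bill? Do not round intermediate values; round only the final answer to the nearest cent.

$28,853.86

Assessed value = $1,350,023 × 0.73 = $985,516.79
Disabled-veteran exemption = min($111,000, 50% × $985,516.79) = min($111,000, $492,758.395) = $111,000 (dollar cap binds)
Taxable value = $985,516.79 − $84,000 − $111,000 = $790,516.79
Quailridge County: $790,516.79 × 0.0114 = $9,011.891406
Pinecrest Township: $790,516.79 × 0.0059 = $4,664.049061
City of Calderon: $790,516.79 × 0.0032 = $2,529.653728
Holloway Unified SD: $790,516.79 × 0.016 = $12,648.26864
Total = $28,853.862835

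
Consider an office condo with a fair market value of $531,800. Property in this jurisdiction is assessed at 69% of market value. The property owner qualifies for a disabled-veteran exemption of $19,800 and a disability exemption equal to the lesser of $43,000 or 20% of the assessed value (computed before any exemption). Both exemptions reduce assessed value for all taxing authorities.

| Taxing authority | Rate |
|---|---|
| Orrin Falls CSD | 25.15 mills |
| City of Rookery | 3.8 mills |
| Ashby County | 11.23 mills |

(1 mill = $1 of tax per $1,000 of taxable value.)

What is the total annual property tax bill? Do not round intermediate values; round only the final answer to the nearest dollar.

$12,220

Assessed value = $531,800 × 0.69 = $366,942
Disability exemption = min($43,000, 20% × $366,942) = min($43,000, $73,388.4) = $43,000 (dollar cap binds)
Taxable value = $366,942 − $19,800 − $43,000 = $304,142
Orrin Falls CSD: $304,142 × 0.02515 = $7,649.1713
City of Rookery: $304,142 × 0.0038 = $1,155.7396
Ashby County: $304,142 × 0.01123 = $3,415.51466
Total = $12,220.42556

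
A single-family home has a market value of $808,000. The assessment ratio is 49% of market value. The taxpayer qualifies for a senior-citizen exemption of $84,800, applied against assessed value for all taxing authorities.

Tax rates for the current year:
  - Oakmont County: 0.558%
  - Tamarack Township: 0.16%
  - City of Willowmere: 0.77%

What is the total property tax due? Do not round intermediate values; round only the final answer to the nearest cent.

$4,629.47

Assessed value = $808,000 × 0.49 = $395,920
Taxable value = $395,920 − $84,800 = $311,120
Oakmont County: $311,120 × 0.00558 = $1,736.0496
Tamarack Township: $311,120 × 0.0016 = $497.792
City of Willowmere: $311,120 × 0.0077 = $2,395.624
Total = $1,736.0496 + $497.792 + $2,395.624 = $4,629.4656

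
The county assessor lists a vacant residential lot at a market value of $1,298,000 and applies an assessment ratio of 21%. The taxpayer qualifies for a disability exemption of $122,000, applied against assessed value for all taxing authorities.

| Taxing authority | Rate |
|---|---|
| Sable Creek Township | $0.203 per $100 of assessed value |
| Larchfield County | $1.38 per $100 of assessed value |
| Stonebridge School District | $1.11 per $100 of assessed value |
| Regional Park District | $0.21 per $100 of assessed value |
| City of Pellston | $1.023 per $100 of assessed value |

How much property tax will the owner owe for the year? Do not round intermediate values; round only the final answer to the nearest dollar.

Assessed value = $1,298,000 × 0.21 = $272,580
Taxable value = $272,580 − $122,000 = $150,580
Sable Creek Township: $150,580 × 0.00203 = $305.6774
Larchfield County: $150,580 × 0.0138 = $2,078.004
Stonebridge School District: $150,580 × 0.0111 = $1,671.438
Regional Park District: $150,580 × 0.0021 = $316.218
City of Pellston: $150,580 × 0.01023 = $1,540.4334
Total = $305.6774 + $2,078.004 + $1,671.438 + $316.218 + $1,540.4334 = $5,911.7708

$5,912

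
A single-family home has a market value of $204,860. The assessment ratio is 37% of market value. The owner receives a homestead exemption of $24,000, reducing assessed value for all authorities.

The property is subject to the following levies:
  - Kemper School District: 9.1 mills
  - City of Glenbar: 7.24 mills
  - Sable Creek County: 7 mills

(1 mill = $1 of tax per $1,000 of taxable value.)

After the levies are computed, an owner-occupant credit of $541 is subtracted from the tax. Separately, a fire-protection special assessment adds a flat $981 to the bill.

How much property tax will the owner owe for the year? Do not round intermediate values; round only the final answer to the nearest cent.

Assessed value = $204,860 × 0.37 = $75,798.2
Taxable value = $75,798.2 − $24,000 = $51,798.2
Kemper School District: $51,798.2 × 0.0091 = $471.36362
City of Glenbar: $51,798.2 × 0.00724 = $375.018968
Sable Creek County: $51,798.2 × 0.007 = $362.5874
Levies subtotal = $1,208.969988
After credit = $1,208.969988 − $541 = $667.969988
Total = $667.969988 + $981 = $1,648.969988

$1,648.97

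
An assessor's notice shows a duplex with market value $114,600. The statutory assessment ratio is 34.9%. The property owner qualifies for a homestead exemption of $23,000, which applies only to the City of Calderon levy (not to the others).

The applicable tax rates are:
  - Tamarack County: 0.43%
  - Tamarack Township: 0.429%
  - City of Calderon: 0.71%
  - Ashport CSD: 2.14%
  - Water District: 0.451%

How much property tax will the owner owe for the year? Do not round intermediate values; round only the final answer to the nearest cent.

$1,500.51

Assessed value = $114,600 × 0.349 = $39,995.4
Tamarack County: $39,995.4 × 0.0043 = $171.98022
Tamarack Township: $39,995.4 × 0.00429 = $171.580266
City of Calderon: ($39,995.4 − $23,000) × 0.0071 = $16,995.4 × 0.0071 = $120.66734
Ashport CSD: $39,995.4 × 0.0214 = $855.90156
Water District: $39,995.4 × 0.00451 = $180.379254
Total = $1,500.50864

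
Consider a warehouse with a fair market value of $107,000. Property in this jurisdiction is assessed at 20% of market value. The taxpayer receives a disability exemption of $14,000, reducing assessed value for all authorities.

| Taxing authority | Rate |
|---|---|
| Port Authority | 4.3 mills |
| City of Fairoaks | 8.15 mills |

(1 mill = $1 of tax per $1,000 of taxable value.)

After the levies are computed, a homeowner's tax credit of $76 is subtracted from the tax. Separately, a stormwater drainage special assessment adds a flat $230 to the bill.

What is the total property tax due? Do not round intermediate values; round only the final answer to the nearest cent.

Assessed value = $107,000 × 0.2 = $21,400
Taxable value = $21,400 − $14,000 = $7,400
Port Authority: $7,400 × 0.0043 = $31.82
City of Fairoaks: $7,400 × 0.00815 = $60.31
Levies subtotal = $92.13
After credit = $92.13 − $76 = $16.13
Total = $16.13 + $230 = $246.13

$246.13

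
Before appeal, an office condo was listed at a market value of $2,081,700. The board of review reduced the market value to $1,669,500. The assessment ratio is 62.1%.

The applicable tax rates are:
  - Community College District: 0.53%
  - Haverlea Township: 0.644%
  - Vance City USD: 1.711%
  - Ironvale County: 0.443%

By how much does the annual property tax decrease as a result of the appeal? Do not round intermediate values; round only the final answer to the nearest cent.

Old assessed value = $2,081,700 × 0.621 = $1,292,735.7
New assessed value = $1,669,500 × 0.621 = $1,036,759.5
Combined rate = 0.0053 + 0.00644 + 0.01711 + 0.00443 = 0.03328
Old tax = $1,292,735.7 × 0.03328 = $43,022.244096
New tax = $1,036,759.5 × 0.03328 = $34,503.35616
Reduction = $43,022.244096 − $34,503.35616 = $8,518.887936

$8,518.89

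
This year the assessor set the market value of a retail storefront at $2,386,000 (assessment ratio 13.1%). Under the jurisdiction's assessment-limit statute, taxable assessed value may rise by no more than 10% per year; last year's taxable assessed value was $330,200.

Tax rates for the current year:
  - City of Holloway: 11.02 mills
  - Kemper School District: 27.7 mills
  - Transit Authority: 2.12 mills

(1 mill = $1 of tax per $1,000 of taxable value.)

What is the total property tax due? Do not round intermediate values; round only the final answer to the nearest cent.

Uncapped assessed value = $2,386,000 × 0.131 = $312,566
Cap limit = $330,200 × 1.1 = $363,220
Taxable assessed value = min($312,566, $363,220) = $312,566 (cap does not bind)
City of Holloway: $312,566 × 0.01102 = $3,444.47732
Kemper School District: $312,566 × 0.0277 = $8,658.0782
Transit Authority: $312,566 × 0.00212 = $662.63992
Total = $12,765.19544

$12,765.20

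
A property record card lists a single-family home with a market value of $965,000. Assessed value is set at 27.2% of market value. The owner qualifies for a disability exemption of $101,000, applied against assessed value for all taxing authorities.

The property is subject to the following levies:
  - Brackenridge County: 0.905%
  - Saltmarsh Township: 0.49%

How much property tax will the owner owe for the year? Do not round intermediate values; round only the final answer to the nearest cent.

Assessed value = $965,000 × 0.272 = $262,480
Taxable value = $262,480 − $101,000 = $161,480
Brackenridge County: $161,480 × 0.00905 = $1,461.394
Saltmarsh Township: $161,480 × 0.0049 = $791.252
Total = $1,461.394 + $791.252 = $2,252.646

$2,252.65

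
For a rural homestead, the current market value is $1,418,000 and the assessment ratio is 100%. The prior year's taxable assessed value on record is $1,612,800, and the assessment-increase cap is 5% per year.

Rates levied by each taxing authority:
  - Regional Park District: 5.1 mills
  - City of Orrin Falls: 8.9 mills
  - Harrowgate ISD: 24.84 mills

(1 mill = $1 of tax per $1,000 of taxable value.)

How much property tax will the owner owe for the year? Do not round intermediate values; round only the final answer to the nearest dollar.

$55,075

Uncapped assessed value = $1,418,000 × 1 = $1,418,000
Cap limit = $1,612,800 × 1.05 = $1,693,440
Taxable assessed value = min($1,418,000, $1,693,440) = $1,418,000 (cap does not bind)
Regional Park District: $1,418,000 × 0.0051 = $7,231.8
City of Orrin Falls: $1,418,000 × 0.0089 = $12,620.2
Harrowgate ISD: $1,418,000 × 0.02484 = $35,223.12
Total = $55,075.12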